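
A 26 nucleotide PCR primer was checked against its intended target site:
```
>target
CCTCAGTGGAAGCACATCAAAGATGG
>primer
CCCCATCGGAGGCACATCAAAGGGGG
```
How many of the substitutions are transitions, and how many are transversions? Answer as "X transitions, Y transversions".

4 transitions, 2 transversions

Transitions (purine↔purine or pyrimidine↔pyrimidine): 3 T→C, 7 T→C, 11 A→G, 23 A→G.
Transversions (purine↔pyrimidine): 6 G→T, 24 T→G.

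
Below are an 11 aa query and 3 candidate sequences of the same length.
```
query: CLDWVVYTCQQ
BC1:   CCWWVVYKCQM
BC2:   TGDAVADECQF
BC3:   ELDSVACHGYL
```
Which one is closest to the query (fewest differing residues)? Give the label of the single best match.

BC1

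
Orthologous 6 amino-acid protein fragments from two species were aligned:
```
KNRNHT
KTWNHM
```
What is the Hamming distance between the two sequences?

3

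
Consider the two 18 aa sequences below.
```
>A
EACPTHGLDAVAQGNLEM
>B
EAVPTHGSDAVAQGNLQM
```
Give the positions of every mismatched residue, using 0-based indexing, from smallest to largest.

2, 7, 16

Scanning 0-based: 2: C/V; 7: L/S; 16: E/Q.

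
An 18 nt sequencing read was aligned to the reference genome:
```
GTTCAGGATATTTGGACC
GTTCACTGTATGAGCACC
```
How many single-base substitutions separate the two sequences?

The sequences differ at sites 6, 7, 8, 12, 13, 15 (1-based) — 6 in total.

6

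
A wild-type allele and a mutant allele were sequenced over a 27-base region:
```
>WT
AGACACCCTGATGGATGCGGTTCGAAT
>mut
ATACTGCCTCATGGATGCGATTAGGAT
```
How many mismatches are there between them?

Mismatches (1-based): site 2: G→T; site 5: A→T; site 6: C→G; site 10: G→C; site 20: G→A; site 23: C→A; site 25: A→G.

7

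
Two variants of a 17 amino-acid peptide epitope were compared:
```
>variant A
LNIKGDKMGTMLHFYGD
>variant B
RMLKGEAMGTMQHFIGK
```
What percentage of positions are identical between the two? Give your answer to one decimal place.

52.9%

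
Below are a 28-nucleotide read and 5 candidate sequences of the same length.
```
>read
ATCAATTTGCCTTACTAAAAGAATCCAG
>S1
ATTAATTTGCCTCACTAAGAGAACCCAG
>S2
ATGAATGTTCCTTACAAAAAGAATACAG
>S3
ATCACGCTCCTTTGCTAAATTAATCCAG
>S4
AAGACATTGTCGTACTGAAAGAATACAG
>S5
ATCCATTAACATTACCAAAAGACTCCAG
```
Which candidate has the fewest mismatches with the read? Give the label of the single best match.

S1

Hamming distances to read — S1: 4; S2: 5; S3: 8; S4: 8; S5: 6.
Smallest is S1 with 4 mismatches.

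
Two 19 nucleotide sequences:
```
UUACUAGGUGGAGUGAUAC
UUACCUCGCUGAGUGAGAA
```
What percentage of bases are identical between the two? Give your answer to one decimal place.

Mismatches at positions 5, 6, 7, 9, 10, 17, 19 (1-based): 7 of 19.
Identical positions: 12/19 = 63.16% → 63.2%.

63.2%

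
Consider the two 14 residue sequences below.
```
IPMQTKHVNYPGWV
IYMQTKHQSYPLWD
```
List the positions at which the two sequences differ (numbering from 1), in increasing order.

2, 8, 9, 12, 14

Scanning 1-based: 2: P/Y; 8: V/Q; 9: N/S; 12: G/L; 14: V/D.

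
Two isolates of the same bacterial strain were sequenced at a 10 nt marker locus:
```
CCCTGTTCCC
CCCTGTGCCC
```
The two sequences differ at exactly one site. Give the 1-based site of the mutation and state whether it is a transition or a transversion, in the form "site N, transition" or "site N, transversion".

site 7, transversion

The sequences differ only at site 7: T→G (pyrimidine→purine), a transversion.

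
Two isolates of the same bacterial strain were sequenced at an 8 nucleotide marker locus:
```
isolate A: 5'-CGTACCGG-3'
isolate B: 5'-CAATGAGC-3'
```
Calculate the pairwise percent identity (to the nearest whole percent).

25%

Mismatches at positions 2, 3, 4, 5, 6, 8 (1-based): 6 of 8.
Identical positions: 2/8 = 25% → 25%.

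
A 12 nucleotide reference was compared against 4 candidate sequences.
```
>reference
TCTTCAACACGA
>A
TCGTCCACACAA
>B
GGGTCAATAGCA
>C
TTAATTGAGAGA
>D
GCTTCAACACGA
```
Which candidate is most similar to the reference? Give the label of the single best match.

A differs at 3 positions; B differs at 6 positions; C differs at 9 positions; D differs at 1 position. The closest is D.

D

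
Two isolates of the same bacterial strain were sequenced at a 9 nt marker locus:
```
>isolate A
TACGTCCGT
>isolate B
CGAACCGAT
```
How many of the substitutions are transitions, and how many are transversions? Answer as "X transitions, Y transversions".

Transitions (purine↔purine or pyrimidine↔pyrimidine): 1 T→C, 2 A→G, 4 G→A, 5 T→C, 8 G→A.
Transversions (purine↔pyrimidine): 3 C→A, 7 C→G.

5 transitions, 2 transversions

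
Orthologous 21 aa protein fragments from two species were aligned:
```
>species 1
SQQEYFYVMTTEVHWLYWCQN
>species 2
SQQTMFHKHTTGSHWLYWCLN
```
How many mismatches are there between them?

8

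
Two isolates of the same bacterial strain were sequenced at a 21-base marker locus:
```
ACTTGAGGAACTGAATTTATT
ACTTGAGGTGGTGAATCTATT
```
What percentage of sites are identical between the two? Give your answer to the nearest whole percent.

81%

Mismatches at positions 9, 10, 11, 17 (1-based): 4 of 21.
Identical positions: 17/21 = 80.95% → 81%.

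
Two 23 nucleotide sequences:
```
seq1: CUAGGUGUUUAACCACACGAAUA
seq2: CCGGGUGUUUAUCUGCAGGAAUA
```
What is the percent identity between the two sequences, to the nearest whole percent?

Mismatches at positions 2, 3, 12, 14, 15, 18 (1-based): 6 of 23.
Identical positions: 17/23 = 73.91% → 74%.

74%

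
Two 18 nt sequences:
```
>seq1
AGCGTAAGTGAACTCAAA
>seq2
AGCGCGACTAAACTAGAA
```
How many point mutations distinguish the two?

6

Comparing position by position, 6 bases differ: 5 (T/C), 6 (A/G), 8 (G/C), 10 (G/A), 15 (C/A), 16 (A/G).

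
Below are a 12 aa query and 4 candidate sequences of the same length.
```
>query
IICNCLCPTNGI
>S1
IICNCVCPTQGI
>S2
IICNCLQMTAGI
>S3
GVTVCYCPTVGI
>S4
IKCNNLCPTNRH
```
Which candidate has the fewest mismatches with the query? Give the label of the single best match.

S1

S1 differs at 2 residues; S2 differs at 3 residues; S3 differs at 6 residues; S4 differs at 4 residues. The closest is S1.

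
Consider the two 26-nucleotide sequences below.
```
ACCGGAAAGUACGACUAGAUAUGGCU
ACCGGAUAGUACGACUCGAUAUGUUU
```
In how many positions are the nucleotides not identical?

The sequences differ at positions 7, 17, 24, 25 (1-based) — 4 in total.

4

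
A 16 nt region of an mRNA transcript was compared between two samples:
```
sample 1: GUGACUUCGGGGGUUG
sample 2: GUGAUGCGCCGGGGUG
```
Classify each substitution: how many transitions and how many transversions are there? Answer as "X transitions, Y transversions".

2 transitions, 5 transversions

Transitions (purine↔purine or pyrimidine↔pyrimidine): 5 C→U, 7 U→C.
Transversions (purine↔pyrimidine): 6 U→G, 8 C→G, 9 G→C, 10 G→C, 14 U→G.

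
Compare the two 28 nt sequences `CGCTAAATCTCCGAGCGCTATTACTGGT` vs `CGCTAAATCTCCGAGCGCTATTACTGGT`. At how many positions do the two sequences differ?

No positions differ; the sequences are identical.

0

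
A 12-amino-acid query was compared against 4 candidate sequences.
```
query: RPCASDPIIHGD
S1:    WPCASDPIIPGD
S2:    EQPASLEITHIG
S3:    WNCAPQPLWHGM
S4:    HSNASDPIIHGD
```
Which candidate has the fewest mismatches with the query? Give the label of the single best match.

S1

Hamming distances to query — S1: 2; S2: 8; S3: 7; S4: 3.
Smallest is S1 with 2 mismatches.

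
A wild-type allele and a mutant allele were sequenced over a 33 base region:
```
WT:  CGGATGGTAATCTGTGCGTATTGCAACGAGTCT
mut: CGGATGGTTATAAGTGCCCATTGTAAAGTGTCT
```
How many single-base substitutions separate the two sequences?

Comparing position by position, 8 bases differ: 9 (A/T), 12 (C/A), 13 (T/A), 18 (G/C), 19 (T/C), 24 (C/T), 27 (C/A), 29 (A/T).

8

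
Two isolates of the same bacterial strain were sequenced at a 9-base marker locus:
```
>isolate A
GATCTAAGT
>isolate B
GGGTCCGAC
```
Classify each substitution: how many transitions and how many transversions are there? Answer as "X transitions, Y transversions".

Transitions (purine↔purine or pyrimidine↔pyrimidine): 2 A→G, 4 C→T, 5 T→C, 7 A→G, 8 G→A, 9 T→C.
Transversions (purine↔pyrimidine): 3 T→G, 6 A→C.

6 transitions, 2 transversions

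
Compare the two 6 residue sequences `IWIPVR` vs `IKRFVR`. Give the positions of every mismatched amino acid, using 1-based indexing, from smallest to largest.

Differences at position 2 (W→K), position 3 (I→R), position 4 (P→F).

2, 3, 4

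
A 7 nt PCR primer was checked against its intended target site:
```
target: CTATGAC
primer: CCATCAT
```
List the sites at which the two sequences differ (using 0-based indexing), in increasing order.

Scanning 0-based: 1: T/C; 4: G/C; 6: C/T.

1, 4, 6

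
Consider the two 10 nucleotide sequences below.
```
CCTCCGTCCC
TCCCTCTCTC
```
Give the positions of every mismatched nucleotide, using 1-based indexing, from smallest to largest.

Differences at position 1 (C→T), position 3 (T→C), position 5 (C→T), position 6 (G→C), position 9 (C→T).

1, 3, 5, 6, 9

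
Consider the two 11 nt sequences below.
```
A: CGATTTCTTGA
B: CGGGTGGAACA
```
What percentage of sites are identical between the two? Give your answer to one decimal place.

36.4%

Mismatches at positions 3, 4, 6, 7, 8, 9, 10 (1-based): 7 of 11.
Identical positions: 4/11 = 36.36% → 36.4%.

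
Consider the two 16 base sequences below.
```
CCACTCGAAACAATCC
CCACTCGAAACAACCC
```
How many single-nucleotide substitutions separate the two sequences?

Mismatches (1-based): base 14: T→C.

1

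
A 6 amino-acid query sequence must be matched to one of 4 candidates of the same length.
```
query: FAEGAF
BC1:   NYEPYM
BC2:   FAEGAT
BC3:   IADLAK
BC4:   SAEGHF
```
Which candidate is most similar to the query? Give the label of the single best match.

BC2

BC1 differs at 5 positions; BC2 differs at 1 position; BC3 differs at 4 positions; BC4 differs at 2 positions. The closest is BC2.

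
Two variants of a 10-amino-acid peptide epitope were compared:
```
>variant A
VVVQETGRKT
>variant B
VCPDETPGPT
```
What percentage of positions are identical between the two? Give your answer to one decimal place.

40.0%

Mismatches at positions 2, 3, 4, 7, 8, 9 (1-based): 6 of 10.
Identical positions: 4/10 = 40% → 40.0%.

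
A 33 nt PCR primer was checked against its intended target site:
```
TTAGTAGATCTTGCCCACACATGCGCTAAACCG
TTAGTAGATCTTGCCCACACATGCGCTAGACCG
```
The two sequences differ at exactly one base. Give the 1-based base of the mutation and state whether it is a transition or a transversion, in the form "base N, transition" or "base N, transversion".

base 29, transition

The sequences differ only at base 29: A→G (purine→purine), a transition.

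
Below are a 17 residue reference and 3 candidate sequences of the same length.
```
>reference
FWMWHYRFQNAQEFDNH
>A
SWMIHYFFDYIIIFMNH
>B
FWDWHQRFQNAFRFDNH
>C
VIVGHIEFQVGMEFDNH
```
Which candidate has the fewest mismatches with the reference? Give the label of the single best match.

Hamming distances to reference — A: 9; B: 4; C: 9.
Smallest is B with 4 mismatches.

B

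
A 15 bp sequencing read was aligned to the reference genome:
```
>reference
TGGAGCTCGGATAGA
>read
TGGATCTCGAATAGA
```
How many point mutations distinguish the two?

Mismatches (1-based): site 5: G→T; site 10: G→A.

2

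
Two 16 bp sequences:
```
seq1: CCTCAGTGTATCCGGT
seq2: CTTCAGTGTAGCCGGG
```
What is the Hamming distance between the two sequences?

3

Mismatches (1-based): base 2: C→T; base 11: T→G; base 16: T→G.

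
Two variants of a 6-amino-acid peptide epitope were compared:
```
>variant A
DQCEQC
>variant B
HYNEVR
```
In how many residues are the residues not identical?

Comparing position by position, 5 residues differ: 1 (D/H), 2 (Q/Y), 3 (C/N), 5 (Q/V), 6 (C/R).

5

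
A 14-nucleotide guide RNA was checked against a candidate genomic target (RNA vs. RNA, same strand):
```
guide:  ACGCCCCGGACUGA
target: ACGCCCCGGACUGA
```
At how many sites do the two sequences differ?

0

The two sequences are identical at every position.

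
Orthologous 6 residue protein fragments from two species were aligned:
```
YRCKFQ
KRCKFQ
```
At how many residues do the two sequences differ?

1

Comparing position by position, 1 residue differs: 1 (Y/K).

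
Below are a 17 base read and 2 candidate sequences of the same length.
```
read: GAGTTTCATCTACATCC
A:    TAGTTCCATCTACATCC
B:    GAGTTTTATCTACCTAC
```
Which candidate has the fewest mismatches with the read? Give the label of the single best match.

A

A differs at 2 positions; B differs at 3 positions. The closest is A.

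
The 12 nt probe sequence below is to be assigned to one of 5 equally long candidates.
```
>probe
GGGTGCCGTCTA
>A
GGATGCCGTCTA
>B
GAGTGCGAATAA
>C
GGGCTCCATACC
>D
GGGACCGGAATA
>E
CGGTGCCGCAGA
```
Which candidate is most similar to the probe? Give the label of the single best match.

A

Hamming distances to probe — A: 1; B: 6; C: 6; D: 5; E: 4.
Smallest is A with 1 mismatch.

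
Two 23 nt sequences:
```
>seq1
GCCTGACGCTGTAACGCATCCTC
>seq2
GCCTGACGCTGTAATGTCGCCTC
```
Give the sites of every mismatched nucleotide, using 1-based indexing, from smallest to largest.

15, 17, 18, 19

Scanning 1-based: 15: C/T; 17: C/T; 18: A/C; 19: T/G.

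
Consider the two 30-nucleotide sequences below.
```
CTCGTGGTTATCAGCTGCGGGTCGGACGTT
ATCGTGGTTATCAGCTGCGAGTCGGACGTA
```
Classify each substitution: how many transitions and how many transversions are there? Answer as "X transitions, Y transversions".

1 transition, 2 transversions

Transitions (purine↔purine or pyrimidine↔pyrimidine): 20 G→A.
Transversions (purine↔pyrimidine): 1 C→A, 30 T→A.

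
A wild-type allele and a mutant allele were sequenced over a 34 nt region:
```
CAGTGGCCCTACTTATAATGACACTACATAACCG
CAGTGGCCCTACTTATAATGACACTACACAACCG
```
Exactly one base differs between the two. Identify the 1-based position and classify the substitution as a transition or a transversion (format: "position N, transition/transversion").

The sequences differ only at position 29: T→C (pyrimidine→pyrimidine), a transition.

position 29, transition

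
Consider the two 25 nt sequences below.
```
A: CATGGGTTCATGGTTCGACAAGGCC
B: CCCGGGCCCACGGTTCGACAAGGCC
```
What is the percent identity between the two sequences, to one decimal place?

80.0%

5 positions differ (2, 3, 7, 8, 11), so 20 of 25 match: 20/25 = 80%.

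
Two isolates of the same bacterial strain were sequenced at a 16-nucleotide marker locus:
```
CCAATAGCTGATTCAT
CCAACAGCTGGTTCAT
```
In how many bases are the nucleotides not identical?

2

Mismatches (1-based): base 5: T→C; base 11: A→G.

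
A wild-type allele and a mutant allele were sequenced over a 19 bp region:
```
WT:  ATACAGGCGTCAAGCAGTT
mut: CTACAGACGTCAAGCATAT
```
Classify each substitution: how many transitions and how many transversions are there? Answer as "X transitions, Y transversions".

1 transition, 3 transversions

Transitions (purine↔purine or pyrimidine↔pyrimidine): 7 G→A.
Transversions (purine↔pyrimidine): 1 A→C, 17 G→T, 18 T→A.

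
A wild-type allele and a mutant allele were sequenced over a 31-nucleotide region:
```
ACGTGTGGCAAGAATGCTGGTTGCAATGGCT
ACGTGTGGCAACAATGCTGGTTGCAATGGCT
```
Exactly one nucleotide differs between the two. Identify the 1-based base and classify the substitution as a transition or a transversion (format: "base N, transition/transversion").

Base 12 changes G→C. G is a purine and C is a pyrimidine, so this is a transversion.

base 12, transversion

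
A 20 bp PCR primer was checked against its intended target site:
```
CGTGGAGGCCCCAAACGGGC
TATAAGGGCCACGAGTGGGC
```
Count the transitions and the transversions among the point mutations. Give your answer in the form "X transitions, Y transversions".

8 transitions, 1 transversion

Mismatches (1-based):
base 1: C→T (pyrimidine→pyrimidine, transition)
base 2: G→A (purine→purine, transition)
base 4: G→A (purine→purine, transition)
base 5: G→A (purine→purine, transition)
base 6: A→G (purine→purine, transition)
base 11: C→A (pyrimidine→purine, transversion)
base 13: A→G (purine→purine, transition)
base 15: A→G (purine→purine, transition)
base 16: C→T (pyrimidine→pyrimidine, transition)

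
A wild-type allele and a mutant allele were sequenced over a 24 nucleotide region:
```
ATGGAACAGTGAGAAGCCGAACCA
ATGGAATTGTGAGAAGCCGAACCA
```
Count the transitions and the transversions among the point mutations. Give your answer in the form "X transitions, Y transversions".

Mismatches (1-based):
position 7: C→T (pyrimidine→pyrimidine, transition)
position 8: A→T (purine→pyrimidine, transversion)

1 transition, 1 transversion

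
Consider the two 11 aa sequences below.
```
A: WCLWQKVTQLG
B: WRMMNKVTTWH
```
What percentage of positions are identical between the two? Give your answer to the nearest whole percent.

36%

7 positions differ (2, 3, 4, 5, 9, 10, 11), so 4 of 11 match: 4/11 = 36.36%.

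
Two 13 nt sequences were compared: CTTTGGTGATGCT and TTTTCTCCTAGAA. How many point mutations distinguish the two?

9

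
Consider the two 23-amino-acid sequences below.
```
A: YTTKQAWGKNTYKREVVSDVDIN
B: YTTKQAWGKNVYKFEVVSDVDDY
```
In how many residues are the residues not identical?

4

Mismatches (1-based): residue 11: T→V; residue 14: R→F; residue 22: I→D; residue 23: N→Y.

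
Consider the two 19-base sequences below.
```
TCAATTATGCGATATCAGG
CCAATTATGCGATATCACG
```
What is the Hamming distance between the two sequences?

2

The sequences differ at bases 1, 18 (1-based) — 2 in total.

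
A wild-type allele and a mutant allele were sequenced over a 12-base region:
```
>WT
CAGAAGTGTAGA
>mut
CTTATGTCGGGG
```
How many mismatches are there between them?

7

Comparing position by position, 7 positions differ: 2 (A/T), 3 (G/T), 5 (A/T), 8 (G/C), 9 (T/G), 10 (A/G), 12 (A/G).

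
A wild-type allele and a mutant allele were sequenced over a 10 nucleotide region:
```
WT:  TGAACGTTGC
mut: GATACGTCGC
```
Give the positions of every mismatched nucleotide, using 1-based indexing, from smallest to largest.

1, 2, 3, 8

Scanning 1-based: 1: T/G; 2: G/A; 3: A/T; 8: T/C.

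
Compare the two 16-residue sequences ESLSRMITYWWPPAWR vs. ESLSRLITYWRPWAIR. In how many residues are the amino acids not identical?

4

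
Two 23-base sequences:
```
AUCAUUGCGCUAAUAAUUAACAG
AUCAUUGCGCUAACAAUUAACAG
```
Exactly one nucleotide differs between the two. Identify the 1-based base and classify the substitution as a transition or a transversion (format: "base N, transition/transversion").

base 14, transition

Base 14 changes U→C. U is a pyrimidine and C is a pyrimidine, so this is a transition.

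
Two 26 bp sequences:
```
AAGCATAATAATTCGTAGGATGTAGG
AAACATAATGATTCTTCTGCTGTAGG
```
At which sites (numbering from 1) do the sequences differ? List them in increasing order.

Scanning 1-based: 3: G/A; 10: A/G; 15: G/T; 17: A/C; 18: G/T; 20: A/C.

3, 10, 15, 17, 18, 20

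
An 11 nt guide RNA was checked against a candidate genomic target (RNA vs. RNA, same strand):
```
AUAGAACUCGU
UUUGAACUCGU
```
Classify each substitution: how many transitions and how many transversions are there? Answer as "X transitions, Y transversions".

Mismatches (1-based):
site 1: A→U (purine→pyrimidine, transversion)
site 3: A→U (purine→pyrimidine, transversion)

0 transitions, 2 transversions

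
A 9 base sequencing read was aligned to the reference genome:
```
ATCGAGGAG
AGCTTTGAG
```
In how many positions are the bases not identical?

4

Comparing position by position, 4 positions differ: 2 (T/G), 4 (G/T), 5 (A/T), 6 (G/T).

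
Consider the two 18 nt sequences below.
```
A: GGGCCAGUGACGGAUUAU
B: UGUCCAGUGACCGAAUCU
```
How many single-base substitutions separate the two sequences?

Mismatches (1-based): base 1: G→U; base 3: G→U; base 12: G→C; base 15: U→A; base 17: A→C.

5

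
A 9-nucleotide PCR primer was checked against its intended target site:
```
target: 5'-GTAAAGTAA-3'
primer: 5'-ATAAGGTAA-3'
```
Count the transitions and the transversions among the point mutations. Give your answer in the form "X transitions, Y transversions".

Transitions (purine↔purine or pyrimidine↔pyrimidine): 1 G→A, 5 A→G.
Transversions (purine↔pyrimidine): none.

2 transitions, 0 transversions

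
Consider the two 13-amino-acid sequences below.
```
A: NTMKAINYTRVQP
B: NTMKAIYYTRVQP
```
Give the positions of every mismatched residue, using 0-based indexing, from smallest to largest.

6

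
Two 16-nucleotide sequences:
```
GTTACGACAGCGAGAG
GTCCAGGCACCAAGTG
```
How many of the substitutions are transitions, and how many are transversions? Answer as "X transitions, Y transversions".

3 transitions, 4 transversions

Transitions (purine↔purine or pyrimidine↔pyrimidine): 3 T→C, 7 A→G, 12 G→A.
Transversions (purine↔pyrimidine): 4 A→C, 5 C→A, 10 G→C, 15 A→T.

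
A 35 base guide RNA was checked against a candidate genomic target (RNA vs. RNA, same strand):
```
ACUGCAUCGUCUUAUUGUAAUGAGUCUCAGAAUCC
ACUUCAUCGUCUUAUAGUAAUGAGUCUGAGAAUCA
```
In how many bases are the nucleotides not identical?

4

Comparing position by position, 4 bases differ: 4 (G/U), 16 (U/A), 28 (C/G), 35 (C/A).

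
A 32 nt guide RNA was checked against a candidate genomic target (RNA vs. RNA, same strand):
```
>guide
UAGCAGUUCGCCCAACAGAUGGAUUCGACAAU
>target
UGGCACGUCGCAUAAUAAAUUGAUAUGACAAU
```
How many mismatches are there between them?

The sequences differ at sites 2, 6, 7, 12, 13, 16, 18, 21, 25, 26 (1-based) — 10 in total.

10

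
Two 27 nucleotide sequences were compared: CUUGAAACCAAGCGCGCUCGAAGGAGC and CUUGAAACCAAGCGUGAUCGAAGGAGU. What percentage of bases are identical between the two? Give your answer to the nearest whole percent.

89%

Mismatches at positions 15, 17, 27 (1-based): 3 of 27.
Identical positions: 24/27 = 88.89% → 89%.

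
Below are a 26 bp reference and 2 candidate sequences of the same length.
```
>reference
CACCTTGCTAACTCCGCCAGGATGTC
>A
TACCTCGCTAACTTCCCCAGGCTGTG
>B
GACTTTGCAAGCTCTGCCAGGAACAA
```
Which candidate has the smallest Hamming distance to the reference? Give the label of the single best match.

Hamming distances to reference — A: 6; B: 9.
Smallest is A with 6 mismatches.

A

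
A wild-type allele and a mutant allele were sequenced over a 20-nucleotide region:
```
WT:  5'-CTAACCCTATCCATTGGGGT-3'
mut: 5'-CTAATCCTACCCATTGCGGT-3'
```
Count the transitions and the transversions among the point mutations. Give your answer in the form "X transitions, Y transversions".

2 transitions, 1 transversion

Transitions (purine↔purine or pyrimidine↔pyrimidine): 5 C→T, 10 T→C.
Transversions (purine↔pyrimidine): 17 G→C.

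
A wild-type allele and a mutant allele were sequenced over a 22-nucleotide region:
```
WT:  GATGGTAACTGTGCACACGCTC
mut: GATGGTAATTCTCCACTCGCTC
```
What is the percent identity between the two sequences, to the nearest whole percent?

82%

4 positions differ (9, 11, 13, 17), so 18 of 22 match: 18/22 = 81.82%.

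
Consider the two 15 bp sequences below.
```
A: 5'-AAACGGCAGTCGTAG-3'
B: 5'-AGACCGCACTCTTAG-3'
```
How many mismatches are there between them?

Comparing position by position, 4 positions differ: 2 (A/G), 5 (G/C), 9 (G/C), 12 (G/T).

4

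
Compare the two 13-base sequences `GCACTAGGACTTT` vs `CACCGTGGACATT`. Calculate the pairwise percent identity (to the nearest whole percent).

54%

Mismatches at positions 1, 2, 3, 5, 6, 11 (1-based): 6 of 13.
Identical positions: 7/13 = 53.85% → 54%.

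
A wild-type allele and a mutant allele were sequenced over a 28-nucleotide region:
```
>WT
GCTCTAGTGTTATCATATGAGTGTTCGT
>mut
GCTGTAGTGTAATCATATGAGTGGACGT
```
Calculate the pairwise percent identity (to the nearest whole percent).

86%

Mismatches at positions 4, 11, 24, 25 (1-based): 4 of 28.
Identical positions: 24/28 = 85.71% → 86%.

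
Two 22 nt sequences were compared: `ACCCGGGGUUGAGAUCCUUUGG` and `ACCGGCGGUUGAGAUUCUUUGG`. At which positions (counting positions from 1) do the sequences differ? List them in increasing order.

Scanning 1-based: 4: C/G; 6: G/C; 16: C/U.

4, 6, 16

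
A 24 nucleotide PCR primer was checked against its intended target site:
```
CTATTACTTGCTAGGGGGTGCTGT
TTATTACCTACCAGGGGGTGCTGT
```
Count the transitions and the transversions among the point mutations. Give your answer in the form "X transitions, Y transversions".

4 transitions, 0 transversions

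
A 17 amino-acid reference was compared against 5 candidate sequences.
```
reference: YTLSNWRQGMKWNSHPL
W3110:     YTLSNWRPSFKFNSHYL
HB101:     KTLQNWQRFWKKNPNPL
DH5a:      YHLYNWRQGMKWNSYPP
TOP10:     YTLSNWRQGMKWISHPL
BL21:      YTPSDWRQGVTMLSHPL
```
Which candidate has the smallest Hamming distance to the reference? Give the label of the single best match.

TOP10

Hamming distances to reference — W3110: 5; HB101: 9; DH5a: 4; TOP10: 1; BL21: 6.
Smallest is TOP10 with 1 mismatch.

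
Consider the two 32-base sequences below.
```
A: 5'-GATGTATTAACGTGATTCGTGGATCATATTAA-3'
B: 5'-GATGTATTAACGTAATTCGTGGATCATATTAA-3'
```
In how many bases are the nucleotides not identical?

1

Mismatches (1-based): base 14: G→A.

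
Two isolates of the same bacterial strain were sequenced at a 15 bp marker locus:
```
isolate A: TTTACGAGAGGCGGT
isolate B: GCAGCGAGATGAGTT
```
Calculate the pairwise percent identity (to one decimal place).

53.3%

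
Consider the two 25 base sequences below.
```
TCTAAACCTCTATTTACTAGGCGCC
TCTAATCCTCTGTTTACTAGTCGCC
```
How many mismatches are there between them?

The sequences differ at bases 6, 12, 21 (1-based) — 3 in total.

3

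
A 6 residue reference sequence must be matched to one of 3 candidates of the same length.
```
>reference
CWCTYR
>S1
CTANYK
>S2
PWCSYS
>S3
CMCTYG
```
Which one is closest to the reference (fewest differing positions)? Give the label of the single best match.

S1 differs at 4 positions; S2 differs at 3 positions; S3 differs at 2 positions. The closest is S3.

S3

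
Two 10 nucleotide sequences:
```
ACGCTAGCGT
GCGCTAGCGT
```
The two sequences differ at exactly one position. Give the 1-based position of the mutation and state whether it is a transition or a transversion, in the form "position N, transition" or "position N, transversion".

The sequences differ only at position 1: A→G (purine→purine), a transition.

position 1, transition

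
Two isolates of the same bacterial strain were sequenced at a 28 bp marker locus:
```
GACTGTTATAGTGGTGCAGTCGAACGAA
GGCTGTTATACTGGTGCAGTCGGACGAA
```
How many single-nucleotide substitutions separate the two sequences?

3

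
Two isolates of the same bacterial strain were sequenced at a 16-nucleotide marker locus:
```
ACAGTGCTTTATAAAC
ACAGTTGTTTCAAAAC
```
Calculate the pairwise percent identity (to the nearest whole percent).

75%

4 positions differ (6, 7, 11, 12), so 12 of 16 match: 12/16 = 75%.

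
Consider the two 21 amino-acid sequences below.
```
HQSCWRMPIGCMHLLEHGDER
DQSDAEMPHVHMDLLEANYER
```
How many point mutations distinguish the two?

11

Comparing position by position, 11 positions differ: 1 (H/D), 4 (C/D), 5 (W/A), 6 (R/E), 9 (I/H), 10 (G/V), 11 (C/H), 13 (H/D), 17 (H/A), 18 (G/N), 19 (D/Y).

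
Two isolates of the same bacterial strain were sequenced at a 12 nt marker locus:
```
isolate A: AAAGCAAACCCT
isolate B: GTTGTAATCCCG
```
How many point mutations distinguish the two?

6

The sequences differ at sites 1, 2, 3, 5, 8, 12 (1-based) — 6 in total.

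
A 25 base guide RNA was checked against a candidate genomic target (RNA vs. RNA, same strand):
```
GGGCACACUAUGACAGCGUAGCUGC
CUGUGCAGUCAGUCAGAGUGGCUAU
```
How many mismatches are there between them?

12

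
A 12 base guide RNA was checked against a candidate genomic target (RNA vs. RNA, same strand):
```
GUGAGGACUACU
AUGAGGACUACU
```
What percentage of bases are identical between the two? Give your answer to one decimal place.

1 position differs (1), so 11 of 12 match: 11/12 = 91.67%.

91.7%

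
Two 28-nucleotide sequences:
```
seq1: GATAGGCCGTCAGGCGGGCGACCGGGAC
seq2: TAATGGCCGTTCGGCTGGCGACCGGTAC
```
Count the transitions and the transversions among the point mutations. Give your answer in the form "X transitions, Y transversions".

Mismatches (1-based):
position 1: G→T (purine→pyrimidine, transversion)
position 3: T→A (pyrimidine→purine, transversion)
position 4: A→T (purine→pyrimidine, transversion)
position 11: C→T (pyrimidine→pyrimidine, transition)
position 12: A→C (purine→pyrimidine, transversion)
position 16: G→T (purine→pyrimidine, transversion)
position 26: G→T (purine→pyrimidine, transversion)

1 transition, 6 transversions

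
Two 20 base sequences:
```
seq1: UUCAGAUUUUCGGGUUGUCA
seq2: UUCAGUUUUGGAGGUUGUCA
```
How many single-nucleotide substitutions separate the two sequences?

4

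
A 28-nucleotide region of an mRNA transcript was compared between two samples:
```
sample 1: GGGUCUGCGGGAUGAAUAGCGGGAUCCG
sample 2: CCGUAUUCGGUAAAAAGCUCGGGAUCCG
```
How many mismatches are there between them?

10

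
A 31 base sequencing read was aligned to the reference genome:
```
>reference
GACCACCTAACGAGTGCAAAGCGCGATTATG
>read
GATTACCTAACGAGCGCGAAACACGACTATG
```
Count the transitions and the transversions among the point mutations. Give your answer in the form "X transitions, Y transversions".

7 transitions, 0 transversions

Transitions (purine↔purine or pyrimidine↔pyrimidine): 3 C→T, 4 C→T, 15 T→C, 18 A→G, 21 G→A, 23 G→A, 27 T→C.
Transversions (purine↔pyrimidine): none.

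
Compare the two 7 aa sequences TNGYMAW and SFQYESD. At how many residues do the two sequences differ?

Mismatches (1-based): residue 1: T→S; residue 2: N→F; residue 3: G→Q; residue 5: M→E; residue 6: A→S; residue 7: W→D.

6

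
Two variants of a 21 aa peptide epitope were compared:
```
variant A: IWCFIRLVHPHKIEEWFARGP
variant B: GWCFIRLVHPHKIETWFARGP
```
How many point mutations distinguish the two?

2

The sequences differ at residues 1, 15 (1-based) — 2 in total.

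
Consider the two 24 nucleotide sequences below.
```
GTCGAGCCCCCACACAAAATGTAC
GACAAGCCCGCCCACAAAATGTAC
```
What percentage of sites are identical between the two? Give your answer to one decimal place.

4 positions differ (2, 4, 10, 12), so 20 of 24 match: 20/24 = 83.33%.

83.3%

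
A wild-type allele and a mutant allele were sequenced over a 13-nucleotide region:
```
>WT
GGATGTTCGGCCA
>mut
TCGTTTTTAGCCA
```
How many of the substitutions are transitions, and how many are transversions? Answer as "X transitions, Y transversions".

3 transitions, 3 transversions

Mismatches (1-based):
base 1: G→T (purine→pyrimidine, transversion)
base 2: G→C (purine→pyrimidine, transversion)
base 3: A→G (purine→purine, transition)
base 5: G→T (purine→pyrimidine, transversion)
base 8: C→T (pyrimidine→pyrimidine, transition)
base 9: G→A (purine→purine, transition)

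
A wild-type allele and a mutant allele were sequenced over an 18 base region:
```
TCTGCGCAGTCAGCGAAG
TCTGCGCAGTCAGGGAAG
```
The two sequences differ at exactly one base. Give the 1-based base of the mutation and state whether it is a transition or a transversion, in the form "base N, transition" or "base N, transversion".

base 14, transversion

Base 14 changes C→G. C is a pyrimidine and G is a purine, so this is a transversion.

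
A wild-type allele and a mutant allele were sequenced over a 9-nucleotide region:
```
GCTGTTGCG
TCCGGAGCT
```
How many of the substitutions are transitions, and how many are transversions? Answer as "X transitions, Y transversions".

1 transition, 4 transversions

Transitions (purine↔purine or pyrimidine↔pyrimidine): 3 T→C.
Transversions (purine↔pyrimidine): 1 G→T, 5 T→G, 6 T→A, 9 G→T.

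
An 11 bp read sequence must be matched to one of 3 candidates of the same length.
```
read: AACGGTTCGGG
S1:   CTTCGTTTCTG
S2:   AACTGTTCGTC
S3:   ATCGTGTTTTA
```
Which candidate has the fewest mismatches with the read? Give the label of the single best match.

S2

S1 differs at 7 positions; S2 differs at 3 positions; S3 differs at 7 positions. The closest is S2.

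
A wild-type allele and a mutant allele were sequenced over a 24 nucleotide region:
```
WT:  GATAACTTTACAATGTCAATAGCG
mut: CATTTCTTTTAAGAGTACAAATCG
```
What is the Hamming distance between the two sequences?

11

Comparing position by position, 11 positions differ: 1 (G/C), 4 (A/T), 5 (A/T), 10 (A/T), 11 (C/A), 13 (A/G), 14 (T/A), 17 (C/A), 18 (A/C), 20 (T/A), 22 (G/T).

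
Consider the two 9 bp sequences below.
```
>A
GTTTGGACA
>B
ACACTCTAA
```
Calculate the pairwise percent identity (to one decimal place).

Mismatches at positions 1, 2, 3, 4, 5, 6, 7, 8 (1-based): 8 of 9.
Identical positions: 1/9 = 11.11% → 11.1%.

11.1%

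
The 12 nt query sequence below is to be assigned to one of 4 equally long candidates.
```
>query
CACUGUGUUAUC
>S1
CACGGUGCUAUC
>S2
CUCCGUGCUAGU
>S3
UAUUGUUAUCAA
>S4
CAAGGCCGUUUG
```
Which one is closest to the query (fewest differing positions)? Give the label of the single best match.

S1

S1 differs at 2 positions; S2 differs at 5 positions; S3 differs at 7 positions; S4 differs at 7 positions. The closest is S1.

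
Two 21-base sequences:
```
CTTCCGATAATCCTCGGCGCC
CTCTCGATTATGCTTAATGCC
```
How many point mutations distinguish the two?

Comparing position by position, 8 bases differ: 3 (T/C), 4 (C/T), 9 (A/T), 12 (C/G), 15 (C/T), 16 (G/A), 17 (G/A), 18 (C/T).

8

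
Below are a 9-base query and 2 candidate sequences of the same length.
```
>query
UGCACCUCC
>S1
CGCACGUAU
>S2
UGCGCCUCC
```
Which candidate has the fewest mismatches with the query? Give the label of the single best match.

S2

S1 differs at 4 positions; S2 differs at 1 position. The closest is S2.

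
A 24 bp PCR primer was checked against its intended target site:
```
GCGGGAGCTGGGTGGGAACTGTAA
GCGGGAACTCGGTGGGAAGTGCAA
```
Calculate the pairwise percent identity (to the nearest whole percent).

Mismatches at positions 7, 10, 19, 22 (1-based): 4 of 24.
Identical positions: 20/24 = 83.33% → 83%.

83%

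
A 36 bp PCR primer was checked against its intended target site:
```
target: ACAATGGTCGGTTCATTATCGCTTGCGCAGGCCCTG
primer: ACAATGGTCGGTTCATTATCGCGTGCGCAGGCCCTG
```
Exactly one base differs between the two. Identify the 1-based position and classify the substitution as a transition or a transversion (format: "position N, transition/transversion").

position 23, transversion

The sequences differ only at position 23: T→G (pyrimidine→purine), a transversion.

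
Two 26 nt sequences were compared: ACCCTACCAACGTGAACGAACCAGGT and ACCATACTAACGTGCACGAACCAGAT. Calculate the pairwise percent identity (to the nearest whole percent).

85%

4 positions differ (4, 8, 15, 25), so 22 of 26 match: 22/26 = 84.62%.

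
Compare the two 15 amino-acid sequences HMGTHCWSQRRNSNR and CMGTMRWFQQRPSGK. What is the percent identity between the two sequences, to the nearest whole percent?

47%

8 positions differ (1, 5, 6, 8, 10, 12, 14, 15), so 7 of 15 match: 7/15 = 46.67%.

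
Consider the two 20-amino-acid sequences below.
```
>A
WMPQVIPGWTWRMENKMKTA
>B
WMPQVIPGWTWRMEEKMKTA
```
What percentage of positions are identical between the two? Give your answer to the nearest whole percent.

95%

Mismatch at position 15 (1-based): 1 of 20.
Identical positions: 19/20 = 95% → 95%.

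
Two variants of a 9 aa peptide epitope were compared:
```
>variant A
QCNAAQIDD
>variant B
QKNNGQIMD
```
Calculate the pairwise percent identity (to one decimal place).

55.6%

4 positions differ (2, 4, 5, 8), so 5 of 9 match: 5/9 = 55.56%.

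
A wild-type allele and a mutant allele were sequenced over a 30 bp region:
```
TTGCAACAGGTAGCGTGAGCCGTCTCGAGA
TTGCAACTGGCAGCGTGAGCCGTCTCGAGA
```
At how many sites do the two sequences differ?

Mismatches (1-based): site 8: A→T; site 11: T→C.

2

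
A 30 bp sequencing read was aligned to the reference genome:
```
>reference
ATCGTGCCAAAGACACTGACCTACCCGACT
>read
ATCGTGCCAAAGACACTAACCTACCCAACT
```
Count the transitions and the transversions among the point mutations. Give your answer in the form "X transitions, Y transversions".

Transitions (purine↔purine or pyrimidine↔pyrimidine): 18 G→A, 27 G→A.
Transversions (purine↔pyrimidine): none.

2 transitions, 0 transversions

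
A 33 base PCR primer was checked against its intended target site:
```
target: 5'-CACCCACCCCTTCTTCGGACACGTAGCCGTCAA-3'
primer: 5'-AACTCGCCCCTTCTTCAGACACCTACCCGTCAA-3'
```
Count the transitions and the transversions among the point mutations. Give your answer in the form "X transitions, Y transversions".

3 transitions, 3 transversions

Transitions (purine↔purine or pyrimidine↔pyrimidine): 4 C→T, 6 A→G, 17 G→A.
Transversions (purine↔pyrimidine): 1 C→A, 23 G→C, 26 G→C.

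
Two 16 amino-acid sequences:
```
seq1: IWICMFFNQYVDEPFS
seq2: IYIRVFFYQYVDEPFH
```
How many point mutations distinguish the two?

Mismatches (1-based): position 2: W→Y; position 4: C→R; position 5: M→V; position 8: N→Y; position 16: S→H.

5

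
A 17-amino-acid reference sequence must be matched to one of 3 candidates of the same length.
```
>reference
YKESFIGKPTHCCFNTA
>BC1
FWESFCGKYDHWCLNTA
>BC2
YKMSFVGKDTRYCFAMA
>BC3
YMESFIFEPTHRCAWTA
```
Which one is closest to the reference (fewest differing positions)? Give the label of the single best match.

Hamming distances to reference — BC1: 7; BC2: 7; BC3: 6.
Smallest is BC3 with 6 mismatches.

BC3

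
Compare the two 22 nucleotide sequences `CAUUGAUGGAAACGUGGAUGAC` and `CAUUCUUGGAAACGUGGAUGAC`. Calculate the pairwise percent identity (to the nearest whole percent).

2 positions differ (5, 6), so 20 of 22 match: 20/22 = 90.91%.

91%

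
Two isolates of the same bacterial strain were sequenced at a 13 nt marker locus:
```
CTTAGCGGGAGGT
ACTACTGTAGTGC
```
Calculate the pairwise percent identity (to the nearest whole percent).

31%

Mismatches at positions 1, 2, 5, 6, 8, 9, 10, 11, 13 (1-based): 9 of 13.
Identical positions: 4/13 = 30.77% → 31%.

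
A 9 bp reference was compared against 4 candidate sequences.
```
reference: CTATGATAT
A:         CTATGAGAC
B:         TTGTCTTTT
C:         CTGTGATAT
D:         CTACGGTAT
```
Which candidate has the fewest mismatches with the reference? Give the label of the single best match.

A differs at 2 sites; B differs at 5 sites; C differs at 1 site; D differs at 2 sites. The closest is C.

C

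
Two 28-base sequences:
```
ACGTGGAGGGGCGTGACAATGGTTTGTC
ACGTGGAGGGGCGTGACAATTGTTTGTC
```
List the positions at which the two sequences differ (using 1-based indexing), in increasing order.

21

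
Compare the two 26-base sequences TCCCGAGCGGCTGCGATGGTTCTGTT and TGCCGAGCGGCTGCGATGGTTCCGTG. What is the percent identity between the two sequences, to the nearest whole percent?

3 positions differ (2, 23, 26), so 23 of 26 match: 23/26 = 88.46%.

88%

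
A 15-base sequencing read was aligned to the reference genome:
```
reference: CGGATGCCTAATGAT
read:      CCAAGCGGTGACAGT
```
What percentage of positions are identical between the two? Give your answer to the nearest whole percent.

33%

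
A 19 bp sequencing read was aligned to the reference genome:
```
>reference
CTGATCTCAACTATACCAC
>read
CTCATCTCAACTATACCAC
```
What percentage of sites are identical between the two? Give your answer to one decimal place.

94.7%

Mismatch at position 3 (1-based): 1 of 19.
Identical positions: 18/19 = 94.74% → 94.7%.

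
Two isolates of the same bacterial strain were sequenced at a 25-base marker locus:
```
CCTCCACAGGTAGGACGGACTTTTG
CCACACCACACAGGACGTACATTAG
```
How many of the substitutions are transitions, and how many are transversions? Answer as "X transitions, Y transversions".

Mismatches (1-based):
position 3: T→A (pyrimidine→purine, transversion)
position 5: C→A (pyrimidine→purine, transversion)
position 6: A→C (purine→pyrimidine, transversion)
position 9: G→C (purine→pyrimidine, transversion)
position 10: G→A (purine→purine, transition)
position 11: T→C (pyrimidine→pyrimidine, transition)
position 18: G→T (purine→pyrimidine, transversion)
position 21: T→A (pyrimidine→purine, transversion)
position 24: T→A (pyrimidine→purine, transversion)

2 transitions, 7 transversions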